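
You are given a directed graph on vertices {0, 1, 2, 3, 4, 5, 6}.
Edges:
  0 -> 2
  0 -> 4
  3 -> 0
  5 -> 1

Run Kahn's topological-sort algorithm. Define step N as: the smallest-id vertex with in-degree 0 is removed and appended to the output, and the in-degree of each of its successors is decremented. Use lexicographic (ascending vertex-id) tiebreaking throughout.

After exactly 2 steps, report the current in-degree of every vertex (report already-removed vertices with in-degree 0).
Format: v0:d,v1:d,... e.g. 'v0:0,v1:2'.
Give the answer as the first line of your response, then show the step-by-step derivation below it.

v0:0,v1:1,v2:0,v3:0,v4:0,v5:0,v6:0

step 1: output 3; order=[3]; indeg=(0,1,1,0,1,0,0)
step 2: output 0; order=[3,0]; indeg=(0,1,0,0,0,0,0)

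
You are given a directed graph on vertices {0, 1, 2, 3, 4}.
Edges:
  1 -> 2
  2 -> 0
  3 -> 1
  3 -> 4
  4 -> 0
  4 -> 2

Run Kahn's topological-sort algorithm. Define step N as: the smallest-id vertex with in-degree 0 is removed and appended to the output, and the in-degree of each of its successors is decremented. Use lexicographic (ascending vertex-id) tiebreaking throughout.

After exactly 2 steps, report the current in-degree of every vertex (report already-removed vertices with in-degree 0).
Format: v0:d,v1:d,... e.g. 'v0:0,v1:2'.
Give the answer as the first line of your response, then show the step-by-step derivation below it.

v0:2,v1:0,v2:1,v3:0,v4:0

step 1: output 3; order=[3]; indeg=(2,0,2,0,0)
step 2: output 1; order=[3,1]; indeg=(2,0,1,0,0)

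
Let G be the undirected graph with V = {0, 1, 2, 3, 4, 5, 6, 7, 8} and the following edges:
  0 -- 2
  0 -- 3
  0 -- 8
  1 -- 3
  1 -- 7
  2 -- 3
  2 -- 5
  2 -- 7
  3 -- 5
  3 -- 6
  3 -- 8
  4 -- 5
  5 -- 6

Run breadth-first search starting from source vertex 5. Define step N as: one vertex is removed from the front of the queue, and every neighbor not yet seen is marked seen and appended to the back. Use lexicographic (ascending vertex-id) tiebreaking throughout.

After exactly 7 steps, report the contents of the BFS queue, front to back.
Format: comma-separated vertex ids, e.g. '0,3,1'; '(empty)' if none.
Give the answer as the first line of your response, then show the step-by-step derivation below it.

1,8

step 1: dequeue 5; queue=[2,3,4,6]; order=5
step 2: dequeue 2; queue=[3,4,6,0,7]; order=5,2
step 3: dequeue 3; queue=[4,6,0,7,1,8]; order=5,2,3
step 4: dequeue 4; queue=[6,0,7,1,8]; order=5,2,3,4
step 5: dequeue 6; queue=[0,7,1,8]; order=5,2,3,4,6
step 6: dequeue 0; queue=[7,1,8]; order=5,2,3,4,6,0
step 7: dequeue 7; queue=[1,8]; order=5,2,3,4,6,0,7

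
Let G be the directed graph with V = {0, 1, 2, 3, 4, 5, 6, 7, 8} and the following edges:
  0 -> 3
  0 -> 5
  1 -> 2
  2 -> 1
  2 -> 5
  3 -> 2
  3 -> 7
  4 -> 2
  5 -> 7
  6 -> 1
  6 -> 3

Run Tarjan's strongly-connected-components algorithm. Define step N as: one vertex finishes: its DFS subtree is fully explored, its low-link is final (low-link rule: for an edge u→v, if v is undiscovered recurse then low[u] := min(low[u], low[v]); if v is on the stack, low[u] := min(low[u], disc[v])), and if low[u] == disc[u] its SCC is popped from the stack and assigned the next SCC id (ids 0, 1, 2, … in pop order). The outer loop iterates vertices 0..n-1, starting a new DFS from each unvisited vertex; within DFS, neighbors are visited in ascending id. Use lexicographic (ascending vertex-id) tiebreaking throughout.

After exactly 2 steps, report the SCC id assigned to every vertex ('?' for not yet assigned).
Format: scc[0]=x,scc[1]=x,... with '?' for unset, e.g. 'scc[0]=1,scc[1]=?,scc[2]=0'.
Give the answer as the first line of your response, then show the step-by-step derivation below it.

scc[0]=?,scc[1]=?,scc[2]=?,scc[3]=?,scc[4]=?,scc[5]=?,scc[6]=?,scc[7]=0,scc[8]=?

step 1: low=(low[0]=0,low[1]=2,low[2]=2,low[3]=1,low[4]=?,low[5]=?,low[6]=?,low[7]=?,low[8]=?); scc=(scc[0]=?,scc[1]=?,scc[2]=?,scc[3]=?,scc[4]=?,scc[5]=?,scc[6]=?,scc[7]=?,scc[8]=?)
step 2: low=(low[0]=0,low[1]=2,low[2]=2,low[3]=1,low[4]=?,low[5]=4,low[6]=?,low[7]=5,low[8]=?); scc=(scc[0]=?,scc[1]=?,scc[2]=?,scc[3]=?,scc[4]=?,scc[5]=?,scc[6]=?,scc[7]=0,scc[8]=?)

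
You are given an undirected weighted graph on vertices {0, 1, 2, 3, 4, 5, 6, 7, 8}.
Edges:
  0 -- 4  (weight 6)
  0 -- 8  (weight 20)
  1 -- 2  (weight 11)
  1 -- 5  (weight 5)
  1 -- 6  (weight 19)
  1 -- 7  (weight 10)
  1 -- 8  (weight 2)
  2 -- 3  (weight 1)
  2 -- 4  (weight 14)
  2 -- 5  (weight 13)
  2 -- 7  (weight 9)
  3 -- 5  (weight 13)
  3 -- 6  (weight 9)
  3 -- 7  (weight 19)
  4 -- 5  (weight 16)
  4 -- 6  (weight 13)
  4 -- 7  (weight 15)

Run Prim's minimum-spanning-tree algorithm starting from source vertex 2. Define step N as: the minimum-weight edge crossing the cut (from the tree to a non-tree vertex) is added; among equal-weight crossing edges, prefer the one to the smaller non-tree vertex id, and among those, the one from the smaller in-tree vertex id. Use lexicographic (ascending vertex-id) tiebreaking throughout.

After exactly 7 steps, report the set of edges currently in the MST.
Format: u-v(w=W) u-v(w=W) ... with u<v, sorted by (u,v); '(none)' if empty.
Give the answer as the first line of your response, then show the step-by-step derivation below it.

1-5(w=5) 1-7(w=10) 1-8(w=2) 2-3(w=1) 2-7(w=9) 3-6(w=9) 4-6(w=13)

step 1: add edge 2-3 (w=1); MST = {2-3(w=1)}
step 2: add edge 3-6 (w=9); MST = {2-3(w=1) 3-6(w=9)}
step 3: add edge 2-7 (w=9); MST = {2-3(w=1) 2-7(w=9) 3-6(w=9)}
step 4: add edge 1-7 (w=10); MST = {1-7(w=10) 2-3(w=1) 2-7(w=9) 3-6(w=9)}
step 5: add edge 1-8 (w=2); MST = {1-7(w=10) 1-8(w=2) 2-3(w=1) 2-7(w=9) 3-6(w=9)}
step 6: add edge 1-5 (w=5); MST = {1-5(w=5) 1-7(w=10) 1-8(w=2) 2-3(w=1) 2-7(w=9) 3-6(w=9)}
step 7: add edge 4-6 (w=13); MST = {1-5(w=5) 1-7(w=10) 1-8(w=2) 2-3(w=1) 2-7(w=9) 3-6(w=9) 4-6(w=13)}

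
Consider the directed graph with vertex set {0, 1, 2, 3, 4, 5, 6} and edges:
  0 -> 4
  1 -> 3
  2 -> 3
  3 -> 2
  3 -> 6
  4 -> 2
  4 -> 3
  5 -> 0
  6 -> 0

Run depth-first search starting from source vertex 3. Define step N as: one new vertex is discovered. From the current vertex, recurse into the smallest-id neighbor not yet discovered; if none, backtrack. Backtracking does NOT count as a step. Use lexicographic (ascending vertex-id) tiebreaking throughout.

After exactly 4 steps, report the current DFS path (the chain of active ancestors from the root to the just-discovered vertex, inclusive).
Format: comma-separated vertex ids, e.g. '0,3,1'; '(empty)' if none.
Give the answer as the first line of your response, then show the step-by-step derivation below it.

3,6,0

step 1: discover 3; path=3; order=3
step 2: discover 2; path=3>2; order=3,2
step 3: discover 6; path=3>6; order=3,2,6
step 4: discover 0; path=3>6>0; order=3,2,6,0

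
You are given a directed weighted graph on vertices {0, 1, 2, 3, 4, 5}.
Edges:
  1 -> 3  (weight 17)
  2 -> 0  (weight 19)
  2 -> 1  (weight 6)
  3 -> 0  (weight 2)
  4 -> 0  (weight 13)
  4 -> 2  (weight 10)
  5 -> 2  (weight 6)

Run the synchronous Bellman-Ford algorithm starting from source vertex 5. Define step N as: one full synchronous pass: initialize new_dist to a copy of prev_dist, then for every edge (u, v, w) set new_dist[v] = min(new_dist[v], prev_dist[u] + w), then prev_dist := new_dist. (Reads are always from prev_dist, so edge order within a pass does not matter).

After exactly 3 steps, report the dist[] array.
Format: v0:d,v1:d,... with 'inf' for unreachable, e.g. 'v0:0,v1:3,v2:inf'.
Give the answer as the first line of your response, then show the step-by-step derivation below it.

v0:25,v1:12,v2:6,v3:29,v4:inf,v5:0

step 1: dist = v0:inf,v1:inf,v2:6,v3:inf,v4:inf,v5:0
step 2: dist = v0:25,v1:12,v2:6,v3:inf,v4:inf,v5:0
step 3: dist = v0:25,v1:12,v2:6,v3:29,v4:inf,v5:0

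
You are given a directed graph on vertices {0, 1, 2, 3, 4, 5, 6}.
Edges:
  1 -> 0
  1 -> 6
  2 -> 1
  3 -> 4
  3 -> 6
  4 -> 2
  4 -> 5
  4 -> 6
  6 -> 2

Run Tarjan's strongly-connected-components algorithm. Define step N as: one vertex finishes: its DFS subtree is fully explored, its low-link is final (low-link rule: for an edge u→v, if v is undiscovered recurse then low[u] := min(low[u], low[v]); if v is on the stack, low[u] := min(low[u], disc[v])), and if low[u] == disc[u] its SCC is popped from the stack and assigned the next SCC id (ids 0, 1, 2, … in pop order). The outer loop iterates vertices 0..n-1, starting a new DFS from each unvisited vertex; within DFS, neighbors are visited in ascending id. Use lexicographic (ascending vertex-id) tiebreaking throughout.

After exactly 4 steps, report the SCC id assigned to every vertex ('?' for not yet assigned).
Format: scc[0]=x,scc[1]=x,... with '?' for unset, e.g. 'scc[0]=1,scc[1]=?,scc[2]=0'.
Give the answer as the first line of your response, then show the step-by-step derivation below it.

scc[0]=0,scc[1]=1,scc[2]=1,scc[3]=?,scc[4]=?,scc[5]=?,scc[6]=1

step 1: low=(low[0]=0,low[1]=?,low[2]=?,low[3]=?,low[4]=?,low[5]=?,low[6]=?); scc=(scc[0]=0,scc[1]=?,scc[2]=?,scc[3]=?,scc[4]=?,scc[5]=?,scc[6]=?)
step 2: low=(low[0]=0,low[1]=1,low[2]=1,low[3]=?,low[4]=?,low[5]=?,low[6]=2); scc=(scc[0]=0,scc[1]=?,scc[2]=?,scc[3]=?,scc[4]=?,scc[5]=?,scc[6]=?)
step 3: low=(low[0]=0,low[1]=1,low[2]=1,low[3]=?,low[4]=?,low[5]=?,low[6]=1); scc=(scc[0]=0,scc[1]=?,scc[2]=?,scc[3]=?,scc[4]=?,scc[5]=?,scc[6]=?)
step 4: low=(low[0]=0,low[1]=1,low[2]=1,low[3]=?,low[4]=?,low[5]=?,low[6]=1); scc=(scc[0]=0,scc[1]=1,scc[2]=1,scc[3]=?,scc[4]=?,scc[5]=?,scc[6]=1)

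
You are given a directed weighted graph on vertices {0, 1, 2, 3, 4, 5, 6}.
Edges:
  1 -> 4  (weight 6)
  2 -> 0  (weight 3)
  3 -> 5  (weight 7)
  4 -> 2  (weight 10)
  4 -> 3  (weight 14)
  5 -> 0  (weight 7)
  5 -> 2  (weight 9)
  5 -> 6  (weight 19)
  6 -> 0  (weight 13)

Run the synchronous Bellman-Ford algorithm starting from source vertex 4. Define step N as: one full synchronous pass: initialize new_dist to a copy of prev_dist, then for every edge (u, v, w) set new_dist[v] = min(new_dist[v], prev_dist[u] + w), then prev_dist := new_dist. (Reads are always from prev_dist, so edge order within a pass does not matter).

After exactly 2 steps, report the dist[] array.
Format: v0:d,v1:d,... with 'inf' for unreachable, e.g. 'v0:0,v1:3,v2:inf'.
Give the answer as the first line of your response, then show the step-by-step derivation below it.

v0:13,v1:inf,v2:10,v3:14,v4:0,v5:21,v6:inf

step 1: dist = v0:inf,v1:inf,v2:10,v3:14,v4:0,v5:inf,v6:inf
step 2: dist = v0:13,v1:inf,v2:10,v3:14,v4:0,v5:21,v6:inf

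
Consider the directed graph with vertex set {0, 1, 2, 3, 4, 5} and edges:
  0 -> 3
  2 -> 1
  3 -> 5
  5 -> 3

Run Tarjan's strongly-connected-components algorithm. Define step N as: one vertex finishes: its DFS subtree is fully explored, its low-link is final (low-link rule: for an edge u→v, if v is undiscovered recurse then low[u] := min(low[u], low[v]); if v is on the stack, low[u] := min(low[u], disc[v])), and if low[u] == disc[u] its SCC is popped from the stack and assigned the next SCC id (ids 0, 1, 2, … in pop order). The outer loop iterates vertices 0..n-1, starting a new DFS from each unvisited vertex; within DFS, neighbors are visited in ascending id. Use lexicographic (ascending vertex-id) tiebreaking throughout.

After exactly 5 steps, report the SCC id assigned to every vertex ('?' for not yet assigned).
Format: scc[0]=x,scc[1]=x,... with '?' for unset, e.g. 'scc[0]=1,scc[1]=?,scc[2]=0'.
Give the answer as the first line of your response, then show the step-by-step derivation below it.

scc[0]=1,scc[1]=2,scc[2]=3,scc[3]=0,scc[4]=?,scc[5]=0

step 1: low=(low[0]=0,low[1]=?,low[2]=?,low[3]=1,low[4]=?,low[5]=1); scc=(scc[0]=?,scc[1]=?,scc[2]=?,scc[3]=?,scc[4]=?,scc[5]=?)
step 2: low=(low[0]=0,low[1]=?,low[2]=?,low[3]=1,low[4]=?,low[5]=1); scc=(scc[0]=?,scc[1]=?,scc[2]=?,scc[3]=0,scc[4]=?,scc[5]=0)
step 3: low=(low[0]=0,low[1]=?,low[2]=?,low[3]=1,low[4]=?,low[5]=1); scc=(scc[0]=1,scc[1]=?,scc[2]=?,scc[3]=0,scc[4]=?,scc[5]=0)
step 4: low=(low[0]=0,low[1]=3,low[2]=?,low[3]=1,low[4]=?,low[5]=1); scc=(scc[0]=1,scc[1]=2,scc[2]=?,scc[3]=0,scc[4]=?,scc[5]=0)
step 5: low=(low[0]=0,low[1]=3,low[2]=4,low[3]=1,low[4]=?,low[5]=1); scc=(scc[0]=1,scc[1]=2,scc[2]=3,scc[3]=0,scc[4]=?,scc[5]=0)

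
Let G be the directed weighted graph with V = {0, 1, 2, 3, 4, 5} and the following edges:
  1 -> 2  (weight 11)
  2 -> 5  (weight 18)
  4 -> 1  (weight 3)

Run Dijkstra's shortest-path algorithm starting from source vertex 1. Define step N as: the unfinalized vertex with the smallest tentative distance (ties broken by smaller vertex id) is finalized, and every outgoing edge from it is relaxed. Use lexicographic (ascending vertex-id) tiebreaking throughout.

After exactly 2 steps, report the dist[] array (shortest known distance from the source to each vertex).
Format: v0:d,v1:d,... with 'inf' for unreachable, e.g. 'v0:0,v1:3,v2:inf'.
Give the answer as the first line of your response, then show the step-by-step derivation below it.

v0:inf,v1:0,v2:11,v3:inf,v4:inf,v5:29

step 1: dist = v0:inf,v1:0,v2:11,v3:inf,v4:inf,v5:inf
step 2: dist = v0:inf,v1:0,v2:11,v3:inf,v4:inf,v5:29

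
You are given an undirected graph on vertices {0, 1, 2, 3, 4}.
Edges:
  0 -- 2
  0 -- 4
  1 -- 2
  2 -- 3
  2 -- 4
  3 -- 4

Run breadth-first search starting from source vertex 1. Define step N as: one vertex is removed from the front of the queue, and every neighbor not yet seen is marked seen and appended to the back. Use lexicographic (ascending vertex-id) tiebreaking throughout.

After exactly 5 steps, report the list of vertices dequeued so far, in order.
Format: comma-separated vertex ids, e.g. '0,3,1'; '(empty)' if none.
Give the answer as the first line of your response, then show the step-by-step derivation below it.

1,2,0,3,4

step 1: dequeue 1; queue=[2]; order=1
step 2: dequeue 2; queue=[0,3,4]; order=1,2
step 3: dequeue 0; queue=[3,4]; order=1,2,0
step 4: dequeue 3; queue=[4]; order=1,2,0,3
step 5: dequeue 4; queue=[(empty)]; order=1,2,0,3,4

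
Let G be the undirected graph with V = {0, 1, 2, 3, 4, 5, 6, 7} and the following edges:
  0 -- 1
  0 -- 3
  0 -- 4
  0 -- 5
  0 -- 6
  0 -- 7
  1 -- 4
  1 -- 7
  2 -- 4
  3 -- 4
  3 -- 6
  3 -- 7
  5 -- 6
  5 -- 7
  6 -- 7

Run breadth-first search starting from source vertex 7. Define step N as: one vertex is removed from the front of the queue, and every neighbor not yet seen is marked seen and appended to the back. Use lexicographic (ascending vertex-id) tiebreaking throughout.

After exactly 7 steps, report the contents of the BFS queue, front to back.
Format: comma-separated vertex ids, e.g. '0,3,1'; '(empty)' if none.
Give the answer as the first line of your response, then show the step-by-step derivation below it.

2

step 1: dequeue 7; queue=[0,1,3,5,6]; order=7
step 2: dequeue 0; queue=[1,3,5,6,4]; order=7,0
step 3: dequeue 1; queue=[3,5,6,4]; order=7,0,1
step 4: dequeue 3; queue=[5,6,4]; order=7,0,1,3
step 5: dequeue 5; queue=[6,4]; order=7,0,1,3,5
step 6: dequeue 6; queue=[4]; order=7,0,1,3,5,6
step 7: dequeue 4; queue=[2]; order=7,0,1,3,5,6,4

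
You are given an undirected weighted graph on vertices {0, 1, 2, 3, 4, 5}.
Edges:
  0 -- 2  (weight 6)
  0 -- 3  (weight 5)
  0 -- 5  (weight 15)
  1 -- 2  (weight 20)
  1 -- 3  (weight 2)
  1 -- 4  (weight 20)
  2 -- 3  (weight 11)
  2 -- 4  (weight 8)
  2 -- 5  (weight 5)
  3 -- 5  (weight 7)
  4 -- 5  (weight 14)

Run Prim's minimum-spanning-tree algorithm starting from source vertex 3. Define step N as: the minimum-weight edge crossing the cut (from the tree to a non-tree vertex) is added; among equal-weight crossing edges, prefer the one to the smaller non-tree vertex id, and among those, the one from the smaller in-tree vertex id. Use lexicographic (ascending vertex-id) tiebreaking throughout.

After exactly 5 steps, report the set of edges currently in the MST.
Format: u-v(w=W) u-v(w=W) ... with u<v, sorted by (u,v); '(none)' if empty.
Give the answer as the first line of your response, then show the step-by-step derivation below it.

0-2(w=6) 0-3(w=5) 1-3(w=2) 2-4(w=8) 2-5(w=5)

step 1: add edge 1-3 (w=2); MST = {1-3(w=2)}
step 2: add edge 0-3 (w=5); MST = {0-3(w=5) 1-3(w=2)}
step 3: add edge 0-2 (w=6); MST = {0-2(w=6) 0-3(w=5) 1-3(w=2)}
step 4: add edge 2-5 (w=5); MST = {0-2(w=6) 0-3(w=5) 1-3(w=2) 2-5(w=5)}
step 5: add edge 2-4 (w=8); MST = {0-2(w=6) 0-3(w=5) 1-3(w=2) 2-4(w=8) 2-5(w=5)}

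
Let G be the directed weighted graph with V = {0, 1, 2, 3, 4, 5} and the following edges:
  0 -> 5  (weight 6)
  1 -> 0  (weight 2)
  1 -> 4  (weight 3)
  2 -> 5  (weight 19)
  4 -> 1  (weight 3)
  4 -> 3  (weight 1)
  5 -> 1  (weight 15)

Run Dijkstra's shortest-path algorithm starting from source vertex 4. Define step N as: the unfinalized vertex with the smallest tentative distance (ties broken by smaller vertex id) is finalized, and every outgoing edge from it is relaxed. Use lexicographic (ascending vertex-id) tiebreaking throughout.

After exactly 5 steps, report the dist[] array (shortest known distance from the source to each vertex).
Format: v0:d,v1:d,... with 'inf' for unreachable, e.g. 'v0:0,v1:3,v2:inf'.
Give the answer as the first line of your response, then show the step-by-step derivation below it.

v0:5,v1:3,v2:inf,v3:1,v4:0,v5:11

step 1: dist = v0:inf,v1:3,v2:inf,v3:1,v4:0,v5:inf
step 2: dist = v0:inf,v1:3,v2:inf,v3:1,v4:0,v5:inf
step 3: dist = v0:5,v1:3,v2:inf,v3:1,v4:0,v5:inf
step 4: dist = v0:5,v1:3,v2:inf,v3:1,v4:0,v5:11
step 5: dist = v0:5,v1:3,v2:inf,v3:1,v4:0,v5:11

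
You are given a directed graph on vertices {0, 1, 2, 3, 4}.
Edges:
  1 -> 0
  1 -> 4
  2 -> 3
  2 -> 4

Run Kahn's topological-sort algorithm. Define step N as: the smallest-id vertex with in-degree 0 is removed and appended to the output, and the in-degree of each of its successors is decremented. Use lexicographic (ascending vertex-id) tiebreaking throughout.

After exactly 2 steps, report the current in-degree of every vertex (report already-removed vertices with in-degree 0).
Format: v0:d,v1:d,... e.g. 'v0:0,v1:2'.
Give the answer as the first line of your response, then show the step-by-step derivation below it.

v0:0,v1:0,v2:0,v3:1,v4:1

step 1: output 1; order=[1]; indeg=(0,0,0,1,1)
step 2: output 0; order=[1,0]; indeg=(0,0,0,1,1)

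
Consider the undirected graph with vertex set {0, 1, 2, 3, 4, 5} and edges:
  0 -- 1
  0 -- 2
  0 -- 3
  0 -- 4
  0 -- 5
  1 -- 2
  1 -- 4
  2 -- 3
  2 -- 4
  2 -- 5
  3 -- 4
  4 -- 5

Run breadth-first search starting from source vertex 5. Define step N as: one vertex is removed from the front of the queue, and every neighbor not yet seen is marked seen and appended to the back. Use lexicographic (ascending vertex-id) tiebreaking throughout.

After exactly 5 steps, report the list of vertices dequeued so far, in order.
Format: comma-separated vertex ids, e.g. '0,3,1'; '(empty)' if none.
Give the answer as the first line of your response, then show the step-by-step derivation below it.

5,0,2,4,1

step 1: dequeue 5; queue=[0,2,4]; order=5
step 2: dequeue 0; queue=[2,4,1,3]; order=5,0
step 3: dequeue 2; queue=[4,1,3]; order=5,0,2
step 4: dequeue 4; queue=[1,3]; order=5,0,2,4
step 5: dequeue 1; queue=[3]; order=5,0,2,4,1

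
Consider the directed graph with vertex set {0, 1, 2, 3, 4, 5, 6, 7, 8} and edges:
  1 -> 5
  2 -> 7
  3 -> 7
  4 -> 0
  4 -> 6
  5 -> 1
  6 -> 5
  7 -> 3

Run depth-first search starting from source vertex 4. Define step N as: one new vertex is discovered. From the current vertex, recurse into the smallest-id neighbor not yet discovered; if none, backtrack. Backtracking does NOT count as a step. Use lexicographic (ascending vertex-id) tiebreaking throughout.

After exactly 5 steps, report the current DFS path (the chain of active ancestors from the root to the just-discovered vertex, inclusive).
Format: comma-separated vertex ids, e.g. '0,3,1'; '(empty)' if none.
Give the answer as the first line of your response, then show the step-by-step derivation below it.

4,6,5,1

step 1: discover 4; path=4; order=4
step 2: discover 0; path=4>0; order=4,0
step 3: discover 6; path=4>6; order=4,0,6
step 4: discover 5; path=4>6>5; order=4,0,6,5
step 5: discover 1; path=4>6>5>1; order=4,0,6,5,1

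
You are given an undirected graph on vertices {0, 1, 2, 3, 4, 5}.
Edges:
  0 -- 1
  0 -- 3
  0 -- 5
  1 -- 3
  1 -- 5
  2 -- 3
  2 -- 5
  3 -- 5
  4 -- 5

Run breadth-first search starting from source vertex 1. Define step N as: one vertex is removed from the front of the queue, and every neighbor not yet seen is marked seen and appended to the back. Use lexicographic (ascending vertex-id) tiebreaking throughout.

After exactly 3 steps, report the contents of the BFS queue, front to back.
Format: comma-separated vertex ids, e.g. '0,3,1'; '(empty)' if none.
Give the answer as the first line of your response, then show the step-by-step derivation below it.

5,2

step 1: dequeue 1; queue=[0,3,5]; order=1
step 2: dequeue 0; queue=[3,5]; order=1,0
step 3: dequeue 3; queue=[5,2]; order=1,0,3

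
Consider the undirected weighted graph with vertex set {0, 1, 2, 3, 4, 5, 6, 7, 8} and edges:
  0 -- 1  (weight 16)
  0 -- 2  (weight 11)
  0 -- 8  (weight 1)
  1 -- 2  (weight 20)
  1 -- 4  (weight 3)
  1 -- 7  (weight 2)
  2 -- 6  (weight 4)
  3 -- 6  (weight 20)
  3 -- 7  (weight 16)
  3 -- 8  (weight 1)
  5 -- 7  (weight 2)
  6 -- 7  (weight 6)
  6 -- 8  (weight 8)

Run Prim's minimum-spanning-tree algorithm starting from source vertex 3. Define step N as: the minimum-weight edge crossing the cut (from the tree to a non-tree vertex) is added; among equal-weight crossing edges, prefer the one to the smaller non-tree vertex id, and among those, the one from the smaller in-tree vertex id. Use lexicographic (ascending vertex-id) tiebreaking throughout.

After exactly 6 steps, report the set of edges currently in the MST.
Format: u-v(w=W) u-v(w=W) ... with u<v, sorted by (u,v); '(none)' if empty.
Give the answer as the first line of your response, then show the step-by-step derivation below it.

0-8(w=1) 1-7(w=2) 2-6(w=4) 3-8(w=1) 6-7(w=6) 6-8(w=8)

step 1: add edge 3-8 (w=1); MST = {3-8(w=1)}
step 2: add edge 0-8 (w=1); MST = {0-8(w=1) 3-8(w=1)}
step 3: add edge 6-8 (w=8); MST = {0-8(w=1) 3-8(w=1) 6-8(w=8)}
step 4: add edge 2-6 (w=4); MST = {0-8(w=1) 2-6(w=4) 3-8(w=1) 6-8(w=8)}
step 5: add edge 6-7 (w=6); MST = {0-8(w=1) 2-6(w=4) 3-8(w=1) 6-7(w=6) 6-8(w=8)}
step 6: add edge 1-7 (w=2); MST = {0-8(w=1) 1-7(w=2) 2-6(w=4) 3-8(w=1) 6-7(w=6) 6-8(w=8)}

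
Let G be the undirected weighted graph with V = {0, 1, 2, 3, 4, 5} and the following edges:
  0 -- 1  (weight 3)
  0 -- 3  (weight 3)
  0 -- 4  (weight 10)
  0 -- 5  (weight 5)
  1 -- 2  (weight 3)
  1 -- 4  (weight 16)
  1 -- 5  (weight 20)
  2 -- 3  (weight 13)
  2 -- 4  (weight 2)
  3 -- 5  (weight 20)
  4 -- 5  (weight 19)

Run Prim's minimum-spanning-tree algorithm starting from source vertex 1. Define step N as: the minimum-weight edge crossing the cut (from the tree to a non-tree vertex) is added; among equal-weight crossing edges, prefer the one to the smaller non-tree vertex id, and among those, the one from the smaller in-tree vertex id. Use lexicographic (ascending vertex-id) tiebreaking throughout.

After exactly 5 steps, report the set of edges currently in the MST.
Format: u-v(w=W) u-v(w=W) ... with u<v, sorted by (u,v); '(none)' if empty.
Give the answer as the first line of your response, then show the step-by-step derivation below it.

0-1(w=3) 0-3(w=3) 0-5(w=5) 1-2(w=3) 2-4(w=2)

step 1: add edge 0-1 (w=3); MST = {0-1(w=3)}
step 2: add edge 1-2 (w=3); MST = {0-1(w=3) 1-2(w=3)}
step 3: add edge 2-4 (w=2); MST = {0-1(w=3) 1-2(w=3) 2-4(w=2)}
step 4: add edge 0-3 (w=3); MST = {0-1(w=3) 0-3(w=3) 1-2(w=3) 2-4(w=2)}
step 5: add edge 0-5 (w=5); MST = {0-1(w=3) 0-3(w=3) 0-5(w=5) 1-2(w=3) 2-4(w=2)}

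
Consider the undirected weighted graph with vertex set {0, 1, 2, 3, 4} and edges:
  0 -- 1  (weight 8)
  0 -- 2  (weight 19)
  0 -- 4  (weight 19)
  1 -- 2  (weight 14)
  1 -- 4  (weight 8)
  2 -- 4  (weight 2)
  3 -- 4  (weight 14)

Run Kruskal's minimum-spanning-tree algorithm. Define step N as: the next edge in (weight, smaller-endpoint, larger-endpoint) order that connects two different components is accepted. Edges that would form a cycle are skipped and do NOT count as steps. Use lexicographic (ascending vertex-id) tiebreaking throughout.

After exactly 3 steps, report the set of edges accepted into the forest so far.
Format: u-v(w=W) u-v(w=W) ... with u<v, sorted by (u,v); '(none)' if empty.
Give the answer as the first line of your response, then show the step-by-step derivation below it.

0-1(w=8) 1-4(w=8) 2-4(w=2)

step 1: add edge 2-4 (w=2); MST = {2-4(w=2)}
step 2: add edge 0-1 (w=8); MST = {0-1(w=8) 2-4(w=2)}
step 3: add edge 1-4 (w=8); MST = {0-1(w=8) 1-4(w=8) 2-4(w=2)}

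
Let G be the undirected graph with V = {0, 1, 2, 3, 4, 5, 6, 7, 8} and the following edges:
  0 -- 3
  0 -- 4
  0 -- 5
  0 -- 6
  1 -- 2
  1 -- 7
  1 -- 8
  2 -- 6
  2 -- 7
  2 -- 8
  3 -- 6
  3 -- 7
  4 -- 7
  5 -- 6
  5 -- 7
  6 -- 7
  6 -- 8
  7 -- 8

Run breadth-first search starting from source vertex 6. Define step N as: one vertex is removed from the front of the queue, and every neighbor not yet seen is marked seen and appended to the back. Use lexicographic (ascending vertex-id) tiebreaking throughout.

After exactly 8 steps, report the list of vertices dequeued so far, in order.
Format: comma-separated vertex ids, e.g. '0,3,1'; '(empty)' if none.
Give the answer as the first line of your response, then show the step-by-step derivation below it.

6,0,2,3,5,7,8,4

step 1: dequeue 6; queue=[0,2,3,5,7,8]; order=6
step 2: dequeue 0; queue=[2,3,5,7,8,4]; order=6,0
step 3: dequeue 2; queue=[3,5,7,8,4,1]; order=6,0,2
step 4: dequeue 3; queue=[5,7,8,4,1]; order=6,0,2,3
step 5: dequeue 5; queue=[7,8,4,1]; order=6,0,2,3,5
step 6: dequeue 7; queue=[8,4,1]; order=6,0,2,3,5,7
step 7: dequeue 8; queue=[4,1]; order=6,0,2,3,5,7,8
step 8: dequeue 4; queue=[1]; order=6,0,2,3,5,7,8,4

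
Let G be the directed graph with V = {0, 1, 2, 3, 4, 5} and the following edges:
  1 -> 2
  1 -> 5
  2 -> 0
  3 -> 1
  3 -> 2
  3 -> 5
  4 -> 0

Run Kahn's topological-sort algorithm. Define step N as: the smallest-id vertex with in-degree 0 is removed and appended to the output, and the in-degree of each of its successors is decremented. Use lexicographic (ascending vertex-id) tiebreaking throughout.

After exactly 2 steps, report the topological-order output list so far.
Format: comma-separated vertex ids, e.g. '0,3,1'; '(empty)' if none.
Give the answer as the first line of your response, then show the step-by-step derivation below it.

3,1

step 1: output 3; order=[3]; indeg=(2,0,1,0,0,1)
step 2: output 1; order=[3,1]; indeg=(2,0,0,0,0,0)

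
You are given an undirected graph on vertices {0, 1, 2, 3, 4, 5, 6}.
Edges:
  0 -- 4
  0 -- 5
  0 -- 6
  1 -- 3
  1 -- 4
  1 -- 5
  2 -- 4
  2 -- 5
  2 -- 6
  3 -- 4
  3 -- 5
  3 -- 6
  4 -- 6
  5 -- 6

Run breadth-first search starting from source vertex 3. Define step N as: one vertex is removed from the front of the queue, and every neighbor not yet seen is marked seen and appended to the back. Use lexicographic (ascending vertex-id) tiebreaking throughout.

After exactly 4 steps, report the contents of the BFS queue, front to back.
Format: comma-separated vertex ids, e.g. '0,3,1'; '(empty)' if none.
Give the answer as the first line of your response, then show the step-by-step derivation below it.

6,0,2

step 1: dequeue 3; queue=[1,4,5,6]; order=3
step 2: dequeue 1; queue=[4,5,6]; order=3,1
step 3: dequeue 4; queue=[5,6,0,2]; order=3,1,4
step 4: dequeue 5; queue=[6,0,2]; order=3,1,4,5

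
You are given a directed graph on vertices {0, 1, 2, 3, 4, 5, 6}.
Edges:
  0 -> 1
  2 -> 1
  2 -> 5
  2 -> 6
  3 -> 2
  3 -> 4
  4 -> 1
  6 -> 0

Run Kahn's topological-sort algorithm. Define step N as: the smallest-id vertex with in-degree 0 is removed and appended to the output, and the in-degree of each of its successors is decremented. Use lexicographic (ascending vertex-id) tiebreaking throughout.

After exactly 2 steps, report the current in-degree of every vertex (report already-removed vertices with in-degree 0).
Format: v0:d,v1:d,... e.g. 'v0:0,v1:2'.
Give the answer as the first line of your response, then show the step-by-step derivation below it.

v0:1,v1:2,v2:0,v3:0,v4:0,v5:0,v6:0

step 1: output 3; order=[3]; indeg=(1,3,0,0,0,1,1)
step 2: output 2; order=[3,2]; indeg=(1,2,0,0,0,0,0)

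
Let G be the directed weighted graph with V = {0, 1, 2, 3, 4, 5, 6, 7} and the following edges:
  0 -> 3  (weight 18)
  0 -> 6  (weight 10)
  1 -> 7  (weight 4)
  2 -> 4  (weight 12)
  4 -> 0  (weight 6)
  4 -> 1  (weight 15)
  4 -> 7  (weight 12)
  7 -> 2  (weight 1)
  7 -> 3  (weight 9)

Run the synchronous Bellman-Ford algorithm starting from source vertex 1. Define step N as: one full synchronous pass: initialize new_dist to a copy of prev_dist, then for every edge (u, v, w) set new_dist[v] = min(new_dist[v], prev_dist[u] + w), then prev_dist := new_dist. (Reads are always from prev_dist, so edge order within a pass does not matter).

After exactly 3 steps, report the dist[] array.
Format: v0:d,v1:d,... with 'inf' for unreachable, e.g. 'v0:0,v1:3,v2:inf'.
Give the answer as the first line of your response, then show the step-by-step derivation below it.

v0:inf,v1:0,v2:5,v3:13,v4:17,v5:inf,v6:inf,v7:4

step 1: dist = v0:inf,v1:0,v2:inf,v3:inf,v4:inf,v5:inf,v6:inf,v7:4
step 2: dist = v0:inf,v1:0,v2:5,v3:13,v4:inf,v5:inf,v6:inf,v7:4
step 3: dist = v0:inf,v1:0,v2:5,v3:13,v4:17,v5:inf,v6:inf,v7:4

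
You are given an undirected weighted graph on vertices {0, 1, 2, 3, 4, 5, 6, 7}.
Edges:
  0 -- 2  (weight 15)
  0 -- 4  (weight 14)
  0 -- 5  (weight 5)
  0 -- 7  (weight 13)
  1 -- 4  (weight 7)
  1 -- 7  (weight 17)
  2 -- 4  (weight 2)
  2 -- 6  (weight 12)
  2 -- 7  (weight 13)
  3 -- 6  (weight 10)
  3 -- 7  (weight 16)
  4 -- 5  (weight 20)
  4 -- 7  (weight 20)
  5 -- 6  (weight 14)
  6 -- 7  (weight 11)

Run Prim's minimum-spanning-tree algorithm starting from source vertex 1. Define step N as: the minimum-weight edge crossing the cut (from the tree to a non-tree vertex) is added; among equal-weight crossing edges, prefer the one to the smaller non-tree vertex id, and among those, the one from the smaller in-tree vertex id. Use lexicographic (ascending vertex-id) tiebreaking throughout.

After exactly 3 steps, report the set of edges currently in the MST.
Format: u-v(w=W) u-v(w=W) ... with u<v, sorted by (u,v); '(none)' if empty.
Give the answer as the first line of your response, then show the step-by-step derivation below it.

1-4(w=7) 2-4(w=2) 2-6(w=12)

step 1: add edge 1-4 (w=7); MST = {1-4(w=7)}
step 2: add edge 2-4 (w=2); MST = {1-4(w=7) 2-4(w=2)}
step 3: add edge 2-6 (w=12); MST = {1-4(w=7) 2-4(w=2) 2-6(w=12)}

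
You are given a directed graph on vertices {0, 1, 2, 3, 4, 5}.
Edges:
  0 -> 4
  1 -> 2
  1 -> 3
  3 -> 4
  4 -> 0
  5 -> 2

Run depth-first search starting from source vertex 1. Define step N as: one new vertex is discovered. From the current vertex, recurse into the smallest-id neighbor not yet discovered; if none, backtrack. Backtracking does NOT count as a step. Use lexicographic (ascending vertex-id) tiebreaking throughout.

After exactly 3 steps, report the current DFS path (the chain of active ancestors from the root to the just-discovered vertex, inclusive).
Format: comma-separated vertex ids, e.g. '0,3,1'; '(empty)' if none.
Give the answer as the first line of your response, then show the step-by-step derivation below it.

1,3

step 1: discover 1; path=1; order=1
step 2: discover 2; path=1>2; order=1,2
step 3: discover 3; path=1>3; order=1,2,3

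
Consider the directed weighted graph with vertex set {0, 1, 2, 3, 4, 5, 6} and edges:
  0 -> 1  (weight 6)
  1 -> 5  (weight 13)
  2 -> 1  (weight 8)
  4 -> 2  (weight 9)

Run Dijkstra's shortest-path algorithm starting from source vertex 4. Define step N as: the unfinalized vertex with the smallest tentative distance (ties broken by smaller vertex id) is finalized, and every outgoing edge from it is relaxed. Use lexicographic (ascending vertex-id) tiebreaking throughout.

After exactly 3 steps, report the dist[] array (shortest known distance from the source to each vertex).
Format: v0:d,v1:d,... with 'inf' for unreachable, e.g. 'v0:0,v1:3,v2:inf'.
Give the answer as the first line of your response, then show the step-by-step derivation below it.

v0:inf,v1:17,v2:9,v3:inf,v4:0,v5:30,v6:inf

step 1: dist = v0:inf,v1:inf,v2:9,v3:inf,v4:0,v5:inf,v6:inf
step 2: dist = v0:inf,v1:17,v2:9,v3:inf,v4:0,v5:inf,v6:inf
step 3: dist = v0:inf,v1:17,v2:9,v3:inf,v4:0,v5:30,v6:inf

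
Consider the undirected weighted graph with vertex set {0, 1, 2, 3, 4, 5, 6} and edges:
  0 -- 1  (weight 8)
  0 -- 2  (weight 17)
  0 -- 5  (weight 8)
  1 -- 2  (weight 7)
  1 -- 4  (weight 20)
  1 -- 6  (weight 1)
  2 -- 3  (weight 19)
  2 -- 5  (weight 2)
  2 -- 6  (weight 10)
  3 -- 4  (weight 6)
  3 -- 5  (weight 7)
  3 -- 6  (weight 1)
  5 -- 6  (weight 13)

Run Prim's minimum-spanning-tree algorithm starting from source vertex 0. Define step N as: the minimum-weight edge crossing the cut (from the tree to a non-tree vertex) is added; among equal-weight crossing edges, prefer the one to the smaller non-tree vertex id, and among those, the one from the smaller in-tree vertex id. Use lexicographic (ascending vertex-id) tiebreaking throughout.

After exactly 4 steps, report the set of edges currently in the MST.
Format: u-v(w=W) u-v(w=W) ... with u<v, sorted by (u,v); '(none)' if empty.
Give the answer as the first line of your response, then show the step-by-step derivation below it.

0-1(w=8) 1-6(w=1) 3-4(w=6) 3-6(w=1)

step 1: add edge 0-1 (w=8); MST = {0-1(w=8)}
step 2: add edge 1-6 (w=1); MST = {0-1(w=8) 1-6(w=1)}
step 3: add edge 3-6 (w=1); MST = {0-1(w=8) 1-6(w=1) 3-6(w=1)}
step 4: add edge 3-4 (w=6); MST = {0-1(w=8) 1-6(w=1) 3-4(w=6) 3-6(w=1)}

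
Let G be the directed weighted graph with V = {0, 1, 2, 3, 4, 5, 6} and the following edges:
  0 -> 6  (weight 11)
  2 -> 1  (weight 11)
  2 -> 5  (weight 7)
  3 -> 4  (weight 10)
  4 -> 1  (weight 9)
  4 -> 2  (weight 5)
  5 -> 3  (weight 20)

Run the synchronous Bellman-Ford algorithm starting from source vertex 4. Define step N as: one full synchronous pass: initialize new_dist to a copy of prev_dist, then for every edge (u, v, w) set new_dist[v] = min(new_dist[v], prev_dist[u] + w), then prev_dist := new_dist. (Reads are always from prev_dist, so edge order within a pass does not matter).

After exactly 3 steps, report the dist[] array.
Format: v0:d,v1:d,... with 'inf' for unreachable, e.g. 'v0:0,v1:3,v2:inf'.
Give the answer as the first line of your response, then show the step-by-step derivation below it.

v0:inf,v1:9,v2:5,v3:32,v4:0,v5:12,v6:inf

step 1: dist = v0:inf,v1:9,v2:5,v3:inf,v4:0,v5:inf,v6:inf
step 2: dist = v0:inf,v1:9,v2:5,v3:inf,v4:0,v5:12,v6:inf
step 3: dist = v0:inf,v1:9,v2:5,v3:32,v4:0,v5:12,v6:inf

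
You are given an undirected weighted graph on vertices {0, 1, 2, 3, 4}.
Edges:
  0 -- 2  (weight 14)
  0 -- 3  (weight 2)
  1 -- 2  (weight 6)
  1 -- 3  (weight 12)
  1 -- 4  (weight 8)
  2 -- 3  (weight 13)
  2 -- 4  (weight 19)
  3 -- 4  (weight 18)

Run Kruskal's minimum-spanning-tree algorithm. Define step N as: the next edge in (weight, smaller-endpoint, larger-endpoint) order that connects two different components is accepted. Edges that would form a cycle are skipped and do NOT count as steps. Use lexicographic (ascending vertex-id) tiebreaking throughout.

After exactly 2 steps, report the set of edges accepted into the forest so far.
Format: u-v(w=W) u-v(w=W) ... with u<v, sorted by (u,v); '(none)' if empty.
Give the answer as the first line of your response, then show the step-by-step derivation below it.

0-3(w=2) 1-2(w=6)

step 1: add edge 0-3 (w=2); MST = {0-3(w=2)}
step 2: add edge 1-2 (w=6); MST = {0-3(w=2) 1-2(w=6)}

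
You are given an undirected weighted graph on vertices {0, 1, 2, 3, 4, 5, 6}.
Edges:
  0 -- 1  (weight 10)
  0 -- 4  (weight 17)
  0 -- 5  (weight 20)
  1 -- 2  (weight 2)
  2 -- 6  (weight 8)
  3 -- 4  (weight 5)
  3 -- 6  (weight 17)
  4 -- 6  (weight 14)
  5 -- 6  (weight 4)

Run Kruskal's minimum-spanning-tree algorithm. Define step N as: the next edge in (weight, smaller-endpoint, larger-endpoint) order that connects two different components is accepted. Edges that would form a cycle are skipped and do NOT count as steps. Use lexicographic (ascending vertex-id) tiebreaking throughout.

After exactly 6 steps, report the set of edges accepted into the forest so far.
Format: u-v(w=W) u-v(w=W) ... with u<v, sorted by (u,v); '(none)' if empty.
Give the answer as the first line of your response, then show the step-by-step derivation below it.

0-1(w=10) 1-2(w=2) 2-6(w=8) 3-4(w=5) 4-6(w=14) 5-6(w=4)

step 1: add edge 1-2 (w=2); MST = {1-2(w=2)}
step 2: add edge 5-6 (w=4); MST = {1-2(w=2) 5-6(w=4)}
step 3: add edge 3-4 (w=5); MST = {1-2(w=2) 3-4(w=5) 5-6(w=4)}
step 4: add edge 2-6 (w=8); MST = {1-2(w=2) 2-6(w=8) 3-4(w=5) 5-6(w=4)}
step 5: add edge 0-1 (w=10); MST = {0-1(w=10) 1-2(w=2) 2-6(w=8) 3-4(w=5) 5-6(w=4)}
step 6: add edge 4-6 (w=14); MST = {0-1(w=10) 1-2(w=2) 2-6(w=8) 3-4(w=5) 4-6(w=14) 5-6(w=4)}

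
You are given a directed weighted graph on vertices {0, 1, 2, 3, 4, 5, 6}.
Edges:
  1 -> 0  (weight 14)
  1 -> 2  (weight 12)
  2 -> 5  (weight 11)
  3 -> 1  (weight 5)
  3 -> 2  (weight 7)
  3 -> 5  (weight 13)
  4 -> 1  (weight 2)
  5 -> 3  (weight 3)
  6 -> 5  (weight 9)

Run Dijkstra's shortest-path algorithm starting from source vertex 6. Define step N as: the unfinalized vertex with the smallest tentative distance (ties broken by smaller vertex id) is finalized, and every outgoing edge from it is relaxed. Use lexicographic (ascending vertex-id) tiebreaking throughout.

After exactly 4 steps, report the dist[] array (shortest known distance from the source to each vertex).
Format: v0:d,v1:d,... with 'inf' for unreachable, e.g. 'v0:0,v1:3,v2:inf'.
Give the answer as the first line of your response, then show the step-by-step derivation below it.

v0:31,v1:17,v2:19,v3:12,v4:inf,v5:9,v6:0

step 1: dist = v0:inf,v1:inf,v2:inf,v3:inf,v4:inf,v5:9,v6:0
step 2: dist = v0:inf,v1:inf,v2:inf,v3:12,v4:inf,v5:9,v6:0
step 3: dist = v0:inf,v1:17,v2:19,v3:12,v4:inf,v5:9,v6:0
step 4: dist = v0:31,v1:17,v2:19,v3:12,v4:inf,v5:9,v6:0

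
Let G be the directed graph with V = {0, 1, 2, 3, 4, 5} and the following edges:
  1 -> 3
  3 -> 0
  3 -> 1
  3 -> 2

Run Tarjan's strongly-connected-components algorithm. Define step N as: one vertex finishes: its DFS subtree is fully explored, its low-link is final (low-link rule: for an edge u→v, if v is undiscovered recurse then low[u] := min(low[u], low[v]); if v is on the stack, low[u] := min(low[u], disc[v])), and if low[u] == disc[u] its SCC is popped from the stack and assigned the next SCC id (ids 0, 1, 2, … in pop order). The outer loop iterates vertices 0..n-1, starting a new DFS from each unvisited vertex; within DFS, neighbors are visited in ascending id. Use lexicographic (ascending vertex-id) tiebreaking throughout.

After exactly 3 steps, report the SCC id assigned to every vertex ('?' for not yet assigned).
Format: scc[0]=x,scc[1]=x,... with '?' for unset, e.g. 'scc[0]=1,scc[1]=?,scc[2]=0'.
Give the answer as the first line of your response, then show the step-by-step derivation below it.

scc[0]=0,scc[1]=?,scc[2]=1,scc[3]=?,scc[4]=?,scc[5]=?

step 1: low=(low[0]=0,low[1]=?,low[2]=?,low[3]=?,low[4]=?,low[5]=?); scc=(scc[0]=0,scc[1]=?,scc[2]=?,scc[3]=?,scc[4]=?,scc[5]=?)
step 2: low=(low[0]=0,low[1]=1,low[2]=3,low[3]=1,low[4]=?,low[5]=?); scc=(scc[0]=0,scc[1]=?,scc[2]=1,scc[3]=?,scc[4]=?,scc[5]=?)
step 3: low=(low[0]=0,low[1]=1,low[2]=3,low[3]=1,low[4]=?,low[5]=?); scc=(scc[0]=0,scc[1]=?,scc[2]=1,scc[3]=?,scc[4]=?,scc[5]=?)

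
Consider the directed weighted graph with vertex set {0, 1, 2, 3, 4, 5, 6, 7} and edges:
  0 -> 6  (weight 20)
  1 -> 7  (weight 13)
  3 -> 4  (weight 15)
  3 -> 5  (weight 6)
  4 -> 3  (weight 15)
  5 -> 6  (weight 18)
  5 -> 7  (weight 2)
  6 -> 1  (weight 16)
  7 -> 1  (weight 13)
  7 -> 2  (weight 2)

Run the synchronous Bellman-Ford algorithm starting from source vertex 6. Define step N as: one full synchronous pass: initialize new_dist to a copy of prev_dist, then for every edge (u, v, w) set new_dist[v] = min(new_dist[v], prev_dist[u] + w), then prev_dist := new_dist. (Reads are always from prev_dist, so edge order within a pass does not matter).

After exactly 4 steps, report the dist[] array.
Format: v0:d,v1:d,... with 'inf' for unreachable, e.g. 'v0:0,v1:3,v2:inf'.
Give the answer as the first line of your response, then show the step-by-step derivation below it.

v0:inf,v1:16,v2:31,v3:inf,v4:inf,v5:inf,v6:0,v7:29

step 1: dist = v0:inf,v1:16,v2:inf,v3:inf,v4:inf,v5:inf,v6:0,v7:inf
step 2: dist = v0:inf,v1:16,v2:inf,v3:inf,v4:inf,v5:inf,v6:0,v7:29
step 3: dist = v0:inf,v1:16,v2:31,v3:inf,v4:inf,v5:inf,v6:0,v7:29
step 4: dist = v0:inf,v1:16,v2:31,v3:inf,v4:inf,v5:inf,v6:0,v7:29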